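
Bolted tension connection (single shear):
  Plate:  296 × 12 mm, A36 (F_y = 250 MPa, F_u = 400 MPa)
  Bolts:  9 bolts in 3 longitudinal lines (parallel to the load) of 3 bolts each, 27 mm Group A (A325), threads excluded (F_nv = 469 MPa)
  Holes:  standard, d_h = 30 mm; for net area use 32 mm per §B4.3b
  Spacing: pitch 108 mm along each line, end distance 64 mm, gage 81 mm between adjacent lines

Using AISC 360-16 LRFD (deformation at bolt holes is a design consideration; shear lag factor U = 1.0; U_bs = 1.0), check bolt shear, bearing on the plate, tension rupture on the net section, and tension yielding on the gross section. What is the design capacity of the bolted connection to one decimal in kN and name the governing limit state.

Bolt shear: A_b = π(27)²/4 = 572.56 mm². φR_n = 0.75 × 469 × 572.56 × 9 × 1 = 1812.6 kN.
Bearing (12 mm plate, F_u = 400 MPa): end bolts L_c = 64 − 30/2 = 49, R_n = min(1.2×49×12×400, 2.4×27×12×400) = 282.24 kN/bolt; interior L_c = 108 − 30 = 78, R_n = 311.04 kN/bolt. φR_n = 0.75 × (3×282.24 + 6×311.04) = 2034.7 kN.
Tension rupture (net): A_n = (296 − 3×32)×12 = 2400 mm² (U = 1.0, A_e = A_n). φR_n = 0.75 × 400 × 2400 = 720.0 kN.
Tension yield (gross): A_g = 296×12 = 3552 mm². φR_n = 0.90 × 250 × 3552 = 799.2 kN.
Governing: min(1812.6, 2034.7, 720.0, 799.2) = 720.0 kN → net-section rupture.

720.0 kN (net-section rupture governs)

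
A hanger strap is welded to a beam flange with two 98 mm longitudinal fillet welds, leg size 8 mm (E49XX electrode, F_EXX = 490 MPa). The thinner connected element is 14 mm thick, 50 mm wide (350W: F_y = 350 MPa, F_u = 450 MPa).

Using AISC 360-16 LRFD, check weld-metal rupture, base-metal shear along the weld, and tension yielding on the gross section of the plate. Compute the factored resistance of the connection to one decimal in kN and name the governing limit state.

Weld metal: throat = 0.707×8 = 5.656 mm, L = 2×98 = 196 mm. φR_n = 0.75 × 0.6 × 490 × 5.656 × 196 = 244.4 kN.
Base metal shear (14 mm plate): yield φR_n = 1.0×0.6×350×14×196 = 576.2 kN; rupture φR_n = 0.75×0.6×450×14×196 = 555.7 kN; take 555.7 kN (rupture).
Tension yield (gross): A_g = 50×14 = 700 mm². φR_n = 0.90 × 350 × 700 = 220.5 kN.
Governing: min(244.4, 555.7, 220.5) = 220.5 kN → gross-section yield.

220.5 kN (gross-section yield governs)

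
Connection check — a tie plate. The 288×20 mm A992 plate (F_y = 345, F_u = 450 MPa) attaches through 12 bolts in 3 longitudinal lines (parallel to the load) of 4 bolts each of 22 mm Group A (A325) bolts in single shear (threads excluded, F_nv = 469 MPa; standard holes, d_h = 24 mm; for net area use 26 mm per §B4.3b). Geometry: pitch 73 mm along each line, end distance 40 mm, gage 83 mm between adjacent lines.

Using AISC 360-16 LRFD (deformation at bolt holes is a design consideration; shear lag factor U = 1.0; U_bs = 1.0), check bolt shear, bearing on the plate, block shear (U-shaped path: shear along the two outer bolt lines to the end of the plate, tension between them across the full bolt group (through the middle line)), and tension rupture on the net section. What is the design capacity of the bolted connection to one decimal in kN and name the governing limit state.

1417.5 kN (net-section rupture governs)

Bolt shear: A_b = π(22)²/4 = 380.13 mm². φR_n = 0.75 × 469 × 380.13 × 12 × 1 = 1604.5 kN.
Bearing (20 mm plate, F_u = 450 MPa): end bolts L_c = 40 − 24/2 = 28, R_n = min(1.2×28×20×450, 2.4×22×20×450) = 302.4 kN/bolt; interior L_c = 73 − 24 = 49, R_n = 475.2 kN/bolt. φR_n = 0.75 × (3×302.4 + 9×475.2) = 3888.0 kN.
Block shear: shear path 2×[40+3×73] = 2×259 mm, A_gv = 10360, A_nv = 2×(259 − 3.5×26)×20 = 6720 mm²; tension across gage: (166 − 2×26)×20 = 2280 mm². R_n = min(0.6×450×6720, 0.6×345×10360) + 1.0×450×2280 = min(1814.4, 2144.5) + 1026 = 2840.4 kN. φR_n = 0.75 × 2840.4 = 2130.3 kN.
Tension rupture (net): A_n = (288 − 3×26)×20 = 4200 mm² (U = 1.0, A_e = A_n). φR_n = 0.75 × 450 × 4200 = 1417.5 kN.
Governing: min(1604.5, 3888.0, 2130.3, 1417.5) = 1417.5 kN → net-section rupture.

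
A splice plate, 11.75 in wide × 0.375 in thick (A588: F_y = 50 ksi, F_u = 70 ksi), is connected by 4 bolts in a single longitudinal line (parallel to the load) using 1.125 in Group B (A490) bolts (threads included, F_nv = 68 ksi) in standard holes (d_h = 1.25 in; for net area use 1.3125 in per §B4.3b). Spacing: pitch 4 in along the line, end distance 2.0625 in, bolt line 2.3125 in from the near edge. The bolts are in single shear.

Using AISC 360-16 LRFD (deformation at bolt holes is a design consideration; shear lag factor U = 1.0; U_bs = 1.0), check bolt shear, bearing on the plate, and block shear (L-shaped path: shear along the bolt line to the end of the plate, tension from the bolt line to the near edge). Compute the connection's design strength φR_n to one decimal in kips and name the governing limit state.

Bolt shear: A_b = π(1.125)²/4 = 0.99402 in². φR_n = 0.75 × 68 × 0.99402 × 4 × 1 = 202.8 kips.
Bearing (0.375 in plate, F_u = 70 ksi): end bolts L_c = 2.0625 − 1.25/2 = 1.4375, R_n = min(1.2×1.4375×0.375×70, 2.4×1.125×0.375×70) = 45.281 kips/bolt; interior L_c = 4 − 1.25 = 2.75, R_n = 70.875 kips/bolt. φR_n = 0.75 × (1×45.281 + 3×70.875) = 193.4 kips.
Block shear: shear path 1×[2.0625+3×4] = 1×14.0625 in, A_gv = 5.2734, A_nv = 1×(14.0625 − 3.5×1.3125)×0.375 = 3.5508 in²; tension to near edge: (2.3125 − 0.5×1.3125)×0.375 = 0.62109 in². R_n = min(0.6×70×3.5508, 0.6×50×5.2734) + 1.0×70×0.62109 = min(149.13, 158.2) + 43.476 = 192.61 kips. φR_n = 0.75 × 192.61 = 144.5 kips.
Governing: min(202.8, 193.4, 144.5) = 144.5 kips → block shear.

144.5 kips (block shear governs)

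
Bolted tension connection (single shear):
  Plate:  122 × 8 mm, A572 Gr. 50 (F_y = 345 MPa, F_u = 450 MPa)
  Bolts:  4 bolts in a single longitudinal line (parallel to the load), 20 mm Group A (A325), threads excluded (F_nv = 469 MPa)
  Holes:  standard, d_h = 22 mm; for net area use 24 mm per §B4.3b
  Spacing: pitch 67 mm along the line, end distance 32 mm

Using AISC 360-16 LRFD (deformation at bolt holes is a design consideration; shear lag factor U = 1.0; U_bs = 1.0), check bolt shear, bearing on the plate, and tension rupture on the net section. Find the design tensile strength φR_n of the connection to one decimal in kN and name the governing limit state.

264.6 kN (net-section rupture governs)

Bolt shear: A_b = π(20)²/4 = 314.16 mm². φR_n = 0.75 × 469 × 314.16 × 4 × 1 = 442.0 kN.
Bearing (8 mm plate, F_u = 450 MPa): end bolts L_c = 32 − 22/2 = 21, R_n = min(1.2×21×8×450, 2.4×20×8×450) = 90.72 kN/bolt; interior L_c = 67 − 22 = 45, R_n = 172.8 kN/bolt. φR_n = 0.75 × (1×90.72 + 3×172.8) = 456.8 kN.
Tension rupture (net): A_n = (122 − 1×24)×8 = 784 mm² (U = 1.0, A_e = A_n). φR_n = 0.75 × 450 × 784 = 264.6 kN.
Governing: min(442.0, 456.8, 264.6) = 264.6 kN → net-section rupture.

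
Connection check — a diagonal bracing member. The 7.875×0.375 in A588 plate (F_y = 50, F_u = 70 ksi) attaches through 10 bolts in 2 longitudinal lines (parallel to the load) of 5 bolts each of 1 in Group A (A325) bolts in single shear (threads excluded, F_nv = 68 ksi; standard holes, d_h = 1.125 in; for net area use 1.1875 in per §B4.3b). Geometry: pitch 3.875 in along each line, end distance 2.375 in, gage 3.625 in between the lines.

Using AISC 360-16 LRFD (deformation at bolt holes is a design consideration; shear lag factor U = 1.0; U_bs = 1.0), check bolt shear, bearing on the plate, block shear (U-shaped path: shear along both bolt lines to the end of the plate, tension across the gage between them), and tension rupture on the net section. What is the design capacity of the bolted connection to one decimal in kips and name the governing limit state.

Bolt shear: A_b = π(1)²/4 = 0.7854 in². φR_n = 0.75 × 68 × 0.7854 × 10 × 1 = 400.6 kips.
Bearing (0.375 in plate, F_u = 70 ksi): end bolts L_c = 2.375 − 1.125/2 = 1.8125, R_n = min(1.2×1.8125×0.375×70, 2.4×1×0.375×70) = 57.094 kips/bolt; interior L_c = 3.875 − 1.125 = 2.75, R_n = 63 kips/bolt. φR_n = 0.75 × (2×57.094 + 8×63) = 463.6 kips.
Block shear: shear path 2×[2.375+4×3.875] = 2×17.875 in, A_gv = 13.406, A_nv = 2×(17.875 − 4.5×1.1875)×0.375 = 9.3984 in²; tension across gage: (3.625 − 1×1.1875)×0.375 = 0.91406 in². R_n = min(0.6×70×9.3984, 0.6×50×13.406) + 1.0×70×0.91406 = min(394.73, 402.18) + 63.984 = 458.71 kips. φR_n = 0.75 × 458.71 = 344.0 kips.
Tension rupture (net): A_n = (7.875 − 2×1.1875)×0.375 = 2.0625 in² (U = 1.0, A_e = A_n). φR_n = 0.75 × 70 × 2.0625 = 108.3 kips.
Governing: min(400.6, 463.6, 344.0, 108.3) = 108.3 kips → net-section rupture.

108.3 kips (net-section rupture governs)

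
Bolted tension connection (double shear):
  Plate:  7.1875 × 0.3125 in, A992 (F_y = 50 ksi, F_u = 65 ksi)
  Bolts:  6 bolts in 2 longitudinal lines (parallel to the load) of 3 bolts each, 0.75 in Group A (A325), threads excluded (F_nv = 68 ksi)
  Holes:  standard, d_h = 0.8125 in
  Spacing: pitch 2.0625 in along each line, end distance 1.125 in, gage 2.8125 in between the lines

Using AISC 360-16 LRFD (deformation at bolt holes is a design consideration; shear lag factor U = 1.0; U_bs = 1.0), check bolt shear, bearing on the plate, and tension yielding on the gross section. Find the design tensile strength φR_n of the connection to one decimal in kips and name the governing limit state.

101.1 kips (gross-section yield governs)

Bolt shear: A_b = π(0.75)²/4 = 0.44179 in². φR_n = 0.75 × 68 × 0.44179 × 6 × 2 = 270.4 kips.
Bearing (0.3125 in plate, F_u = 65 ksi): end bolts L_c = 1.125 − 0.8125/2 = 0.71875, R_n = min(1.2×0.71875×0.3125×65, 2.4×0.75×0.3125×65) = 17.52 kips/bolt; interior L_c = 2.0625 − 0.8125 = 1.25, R_n = 30.469 kips/bolt. φR_n = 0.75 × (2×17.52 + 4×30.469) = 117.7 kips.
Tension yield (gross): A_g = 7.1875×0.3125 = 2.2461 in². φR_n = 0.90 × 50 × 2.2461 = 101.1 kips.
Governing: min(270.4, 117.7, 101.1) = 101.1 kips → gross-section yield.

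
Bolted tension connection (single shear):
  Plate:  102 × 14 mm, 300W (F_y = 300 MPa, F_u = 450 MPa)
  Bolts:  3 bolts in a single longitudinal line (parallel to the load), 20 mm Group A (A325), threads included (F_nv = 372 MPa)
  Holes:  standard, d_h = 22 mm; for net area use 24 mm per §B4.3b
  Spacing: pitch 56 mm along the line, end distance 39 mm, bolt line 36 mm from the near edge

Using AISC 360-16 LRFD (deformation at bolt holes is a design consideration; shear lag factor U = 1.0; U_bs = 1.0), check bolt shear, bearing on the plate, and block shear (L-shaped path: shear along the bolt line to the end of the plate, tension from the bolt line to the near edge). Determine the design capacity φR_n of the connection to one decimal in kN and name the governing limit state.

263.0 kN (bolt shear governs)

Bolt shear: A_b = π(20)²/4 = 314.16 mm². φR_n = 0.75 × 372 × 314.16 × 3 × 1 = 263.0 kN.
Bearing (14 mm plate, F_u = 450 MPa): end bolts L_c = 39 − 22/2 = 28, R_n = min(1.2×28×14×450, 2.4×20×14×450) = 211.68 kN/bolt; interior L_c = 56 − 22 = 34, R_n = 257.04 kN/bolt. φR_n = 0.75 × (1×211.68 + 2×257.04) = 544.3 kN.
Block shear: shear path 1×[39+2×56] = 1×151 mm, A_gv = 2114, A_nv = 1×(151 − 2.5×24)×14 = 1274 mm²; tension to near edge: (36 − 0.5×24)×14 = 336 mm². R_n = min(0.6×450×1274, 0.6×300×2114) + 1.0×450×336 = min(343.98, 380.52) + 151.2 = 495.18 kN. φR_n = 0.75 × 495.18 = 371.4 kN.
Governing: min(263.0, 544.3, 371.4) = 263.0 kN → bolt shear.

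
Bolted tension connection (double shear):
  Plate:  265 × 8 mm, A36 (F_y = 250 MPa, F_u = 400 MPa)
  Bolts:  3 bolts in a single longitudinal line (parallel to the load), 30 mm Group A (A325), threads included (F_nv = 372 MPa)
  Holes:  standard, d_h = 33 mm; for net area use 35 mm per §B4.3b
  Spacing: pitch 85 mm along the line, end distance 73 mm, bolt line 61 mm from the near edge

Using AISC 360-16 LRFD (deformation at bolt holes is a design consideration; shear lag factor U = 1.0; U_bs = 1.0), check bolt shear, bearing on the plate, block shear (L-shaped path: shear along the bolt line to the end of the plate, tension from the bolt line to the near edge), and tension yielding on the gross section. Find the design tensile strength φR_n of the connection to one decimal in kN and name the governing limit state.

323.1 kN (block shear governs)

Bolt shear: A_b = π(30)²/4 = 706.86 mm². φR_n = 0.75 × 372 × 706.86 × 3 × 2 = 1183.3 kN.
Bearing (8 mm plate, F_u = 400 MPa): end bolts L_c = 73 − 33/2 = 56.5, R_n = min(1.2×56.5×8×400, 2.4×30×8×400) = 216.96 kN/bolt; interior L_c = 85 − 33 = 52, R_n = 199.68 kN/bolt. φR_n = 0.75 × (1×216.96 + 2×199.68) = 462.2 kN.
Block shear: shear path 1×[73+2×85] = 1×243 mm, A_gv = 1944, A_nv = 1×(243 − 2.5×35)×8 = 1244 mm²; tension to near edge: (61 − 0.5×35)×8 = 348 mm². R_n = min(0.6×400×1244, 0.6×250×1944) + 1.0×400×348 = min(298.56, 291.6) + 139.2 = 430.8 kN. φR_n = 0.75 × 430.8 = 323.1 kN.
Tension yield (gross): A_g = 265×8 = 2120 mm². φR_n = 0.90 × 250 × 2120 = 477.0 kN.
Governing: min(1183.3, 462.2, 323.1, 477.0) = 323.1 kN → block shear.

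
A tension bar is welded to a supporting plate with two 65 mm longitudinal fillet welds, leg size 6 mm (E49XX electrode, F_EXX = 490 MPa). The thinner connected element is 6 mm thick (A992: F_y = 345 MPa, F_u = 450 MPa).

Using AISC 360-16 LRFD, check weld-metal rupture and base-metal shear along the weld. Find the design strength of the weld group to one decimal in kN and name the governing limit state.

121.6 kN (weld metal governs)

Weld metal: throat = 0.707×6 = 4.242 mm, L = 2×65 = 130 mm. φR_n = 0.75 × 0.6 × 490 × 4.242 × 130 = 121.6 kN.
Base metal shear (6 mm plate): yield φR_n = 1.0×0.6×345×6×130 = 161.5 kN; rupture φR_n = 0.75×0.6×450×6×130 = 158.0 kN; take 158.0 kN (rupture).
Governing: min(121.6, 158.0) = 121.6 kN → weld metal.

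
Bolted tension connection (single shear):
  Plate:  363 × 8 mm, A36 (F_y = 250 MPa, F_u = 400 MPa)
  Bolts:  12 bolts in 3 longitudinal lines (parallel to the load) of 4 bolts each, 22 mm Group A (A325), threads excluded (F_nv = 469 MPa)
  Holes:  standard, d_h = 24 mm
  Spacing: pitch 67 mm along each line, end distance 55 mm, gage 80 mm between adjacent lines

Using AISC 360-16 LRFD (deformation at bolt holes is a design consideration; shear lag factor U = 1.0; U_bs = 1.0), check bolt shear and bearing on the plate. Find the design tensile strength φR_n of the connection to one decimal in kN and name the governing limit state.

Bolt shear: A_b = π(22)²/4 = 380.13 mm². φR_n = 0.75 × 469 × 380.13 × 12 × 1 = 1604.5 kN.
Bearing (8 mm plate, F_u = 400 MPa): end bolts L_c = 55 − 24/2 = 43, R_n = min(1.2×43×8×400, 2.4×22×8×400) = 165.12 kN/bolt; interior L_c = 67 − 24 = 43, R_n = 165.12 kN/bolt. φR_n = 0.75 × (3×165.12 + 9×165.12) = 1486.1 kN.
Governing: min(1604.5, 1486.1) = 1486.1 kN → bearing.

1486.1 kN (bearing governs)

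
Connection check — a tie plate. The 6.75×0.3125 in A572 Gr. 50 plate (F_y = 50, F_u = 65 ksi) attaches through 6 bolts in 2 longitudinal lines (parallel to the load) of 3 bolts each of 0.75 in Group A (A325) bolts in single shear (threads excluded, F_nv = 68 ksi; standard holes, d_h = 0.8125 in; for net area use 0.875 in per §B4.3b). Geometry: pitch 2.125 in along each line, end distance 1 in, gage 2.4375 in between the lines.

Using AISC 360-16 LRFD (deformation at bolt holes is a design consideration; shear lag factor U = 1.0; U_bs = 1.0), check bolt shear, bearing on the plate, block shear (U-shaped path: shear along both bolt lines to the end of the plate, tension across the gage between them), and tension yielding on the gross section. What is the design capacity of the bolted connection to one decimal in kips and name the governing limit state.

Bolt shear: A_b = π(0.75)²/4 = 0.44179 in². φR_n = 0.75 × 68 × 0.44179 × 6 × 1 = 135.2 kips.
Bearing (0.3125 in plate, F_u = 65 ksi): end bolts L_c = 1 − 0.8125/2 = 0.59375, R_n = min(1.2×0.59375×0.3125×65, 2.4×0.75×0.3125×65) = 14.473 kips/bolt; interior L_c = 2.125 − 0.8125 = 1.3125, R_n = 31.992 kips/bolt. φR_n = 0.75 × (2×14.473 + 4×31.992) = 117.7 kips.
Block shear: shear path 2×[1+2×2.125] = 2×5.25 in, A_gv = 3.2813, A_nv = 2×(5.25 − 2.5×0.875)×0.3125 = 1.9141 in²; tension across gage: (2.4375 − 1×0.875)×0.3125 = 0.48828 in². R_n = min(0.6×65×1.9141, 0.6×50×3.2813) + 1.0×65×0.48828 = min(74.65, 98.439) + 31.738 = 106.39 kips. φR_n = 0.75 × 106.39 = 79.8 kips.
Tension yield (gross): A_g = 6.75×0.3125 = 2.1094 in². φR_n = 0.90 × 50 × 2.1094 = 94.9 kips.
Governing: min(135.2, 117.7, 79.8, 94.9) = 79.8 kips → block shear.

79.8 kips (block shear governs)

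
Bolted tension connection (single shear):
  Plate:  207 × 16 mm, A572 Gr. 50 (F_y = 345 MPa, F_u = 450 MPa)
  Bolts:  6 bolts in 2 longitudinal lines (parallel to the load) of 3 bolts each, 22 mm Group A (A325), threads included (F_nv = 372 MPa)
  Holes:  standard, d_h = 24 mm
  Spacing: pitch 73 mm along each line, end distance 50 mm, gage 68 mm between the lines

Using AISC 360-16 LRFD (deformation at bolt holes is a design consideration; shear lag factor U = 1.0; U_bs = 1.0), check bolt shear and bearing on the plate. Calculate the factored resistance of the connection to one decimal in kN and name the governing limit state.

Bolt shear: A_b = π(22)²/4 = 380.13 mm². φR_n = 0.75 × 372 × 380.13 × 6 × 1 = 636.3 kN.
Bearing (16 mm plate, F_u = 450 MPa): end bolts L_c = 50 − 24/2 = 38, R_n = min(1.2×38×16×450, 2.4×22×16×450) = 328.32 kN/bolt; interior L_c = 73 − 24 = 49, R_n = 380.16 kN/bolt. φR_n = 0.75 × (2×328.32 + 4×380.16) = 1633.0 kN.
Governing: min(636.3, 1633.0) = 636.3 kN → bolt shear.

636.3 kN (bolt shear governs)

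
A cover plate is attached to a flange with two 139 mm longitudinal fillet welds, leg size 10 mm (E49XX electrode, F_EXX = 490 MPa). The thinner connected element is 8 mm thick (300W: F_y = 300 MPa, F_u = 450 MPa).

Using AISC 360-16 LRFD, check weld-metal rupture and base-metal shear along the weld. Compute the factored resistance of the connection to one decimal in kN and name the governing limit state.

400.3 kN (base-metal shear governs)

Weld metal: throat = 0.707×10 = 7.07 mm, L = 2×139 = 278 mm. φR_n = 0.75 × 0.6 × 490 × 7.07 × 278 = 433.4 kN.
Base metal shear (8 mm plate): yield φR_n = 1.0×0.6×300×8×278 = 400.3 kN; rupture φR_n = 0.75×0.6×450×8×278 = 450.4 kN; take 400.3 kN (yield).
Governing: min(433.4, 400.3) = 400.3 kN → base-metal shear.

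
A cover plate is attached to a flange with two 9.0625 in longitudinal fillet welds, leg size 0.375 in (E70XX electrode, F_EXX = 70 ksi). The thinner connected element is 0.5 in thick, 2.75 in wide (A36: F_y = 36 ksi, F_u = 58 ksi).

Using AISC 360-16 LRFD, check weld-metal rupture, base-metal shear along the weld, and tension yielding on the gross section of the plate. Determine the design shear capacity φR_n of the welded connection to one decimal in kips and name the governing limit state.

Weld metal: throat = 0.707×0.375 = 0.26513 in, L = 2×9.0625 = 18.125 in. φR_n = 0.75 × 0.6 × 70 × 0.26513 × 18.125 = 151.4 kips.
Base metal shear (0.5 in plate): yield φR_n = 1.0×0.6×36×0.5×18.125 = 195.8 kips; rupture φR_n = 0.75×0.6×58×0.5×18.125 = 236.5 kips; take 195.8 kips (yield).
Tension yield (gross): A_g = 2.75×0.5 = 1.375 in². φR_n = 0.90 × 36 × 1.375 = 44.6 kips.
Governing: min(151.4, 195.8, 44.6) = 44.6 kips → gross-section yield.

44.6 kips (gross-section yield governs)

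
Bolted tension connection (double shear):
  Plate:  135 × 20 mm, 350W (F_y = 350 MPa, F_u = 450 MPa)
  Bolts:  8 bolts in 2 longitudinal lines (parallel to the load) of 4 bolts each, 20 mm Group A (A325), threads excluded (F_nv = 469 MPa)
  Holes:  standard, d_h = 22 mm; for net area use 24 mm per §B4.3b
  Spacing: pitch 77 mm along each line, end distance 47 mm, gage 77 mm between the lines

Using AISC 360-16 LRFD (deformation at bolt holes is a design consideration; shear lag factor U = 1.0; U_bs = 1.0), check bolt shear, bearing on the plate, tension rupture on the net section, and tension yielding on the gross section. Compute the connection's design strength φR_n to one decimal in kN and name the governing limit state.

587.3 kN (net-section rupture governs)

Bolt shear: A_b = π(20)²/4 = 314.16 mm². φR_n = 0.75 × 469 × 314.16 × 8 × 2 = 1768.1 kN.
Bearing (20 mm plate, F_u = 450 MPa): end bolts L_c = 47 − 22/2 = 36, R_n = min(1.2×36×20×450, 2.4×20×20×450) = 388.8 kN/bolt; interior L_c = 77 − 22 = 55, R_n = 432 kN/bolt. φR_n = 0.75 × (2×388.8 + 6×432) = 2527.2 kN.
Tension rupture (net): A_n = (135 − 2×24)×20 = 1740 mm² (U = 1.0, A_e = A_n). φR_n = 0.75 × 450 × 1740 = 587.3 kN.
Tension yield (gross): A_g = 135×20 = 2700 mm². φR_n = 0.90 × 350 × 2700 = 850.5 kN.
Governing: min(1768.1, 2527.2, 587.3, 850.5) = 587.3 kN → net-section rupture.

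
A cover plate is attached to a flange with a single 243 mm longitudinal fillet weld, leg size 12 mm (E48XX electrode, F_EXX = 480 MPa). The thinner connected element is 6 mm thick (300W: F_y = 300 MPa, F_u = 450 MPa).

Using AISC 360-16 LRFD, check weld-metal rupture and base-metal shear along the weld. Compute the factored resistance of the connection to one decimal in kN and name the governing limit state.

Weld metal: throat = 0.707×12 = 8.484 mm, L = 243 mm. φR_n = 0.75 × 0.6 × 480 × 8.484 × 243 = 445.3 kN.
Base metal shear (6 mm plate): yield φR_n = 1.0×0.6×300×6×243 = 262.4 kN; rupture φR_n = 0.75×0.6×450×6×243 = 295.2 kN; take 262.4 kN (yield).
Governing: min(445.3, 262.4) = 262.4 kN → base-metal shear.

262.4 kN (base-metal shear governs)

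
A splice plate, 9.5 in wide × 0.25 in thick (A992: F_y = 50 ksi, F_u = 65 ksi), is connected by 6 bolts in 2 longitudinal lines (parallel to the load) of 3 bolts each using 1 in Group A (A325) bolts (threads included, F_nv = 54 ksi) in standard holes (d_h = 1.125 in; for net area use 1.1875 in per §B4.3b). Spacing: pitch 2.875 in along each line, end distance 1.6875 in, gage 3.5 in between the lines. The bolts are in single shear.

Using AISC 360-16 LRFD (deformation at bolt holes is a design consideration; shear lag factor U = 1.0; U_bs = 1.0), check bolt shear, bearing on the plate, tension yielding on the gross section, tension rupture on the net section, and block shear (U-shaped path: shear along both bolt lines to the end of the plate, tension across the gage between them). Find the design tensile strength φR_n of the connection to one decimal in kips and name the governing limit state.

86.8 kips (net-section rupture governs)

Bolt shear: A_b = π(1)²/4 = 0.7854 in². φR_n = 0.75 × 54 × 0.7854 × 6 × 1 = 190.9 kips.
Bearing (0.25 in plate, F_u = 65 ksi): end bolts L_c = 1.6875 − 1.125/2 = 1.125, R_n = min(1.2×1.125×0.25×65, 2.4×1×0.25×65) = 21.938 kips/bolt; interior L_c = 2.875 − 1.125 = 1.75, R_n = 34.125 kips/bolt. φR_n = 0.75 × (2×21.938 + 4×34.125) = 135.3 kips.
Tension yield (gross): A_g = 9.5×0.25 = 2.375 in². φR_n = 0.90 × 50 × 2.375 = 106.9 kips.
Tension rupture (net): A_n = (9.5 − 2×1.1875)×0.25 = 1.7813 in² (U = 1.0, A_e = A_n). φR_n = 0.75 × 65 × 1.7813 = 86.8 kips.
Block shear: shear path 2×[1.6875+2×2.875] = 2×7.4375 in, A_gv = 3.7188, A_nv = 2×(7.4375 − 2.5×1.1875)×0.25 = 2.2344 in²; tension across gage: (3.5 − 1×1.1875)×0.25 = 0.57813 in². R_n = min(0.6×65×2.2344, 0.6×50×3.7188) + 1.0×65×0.57813 = min(87.142, 111.56) + 37.578 = 124.72 kips. φR_n = 0.75 × 124.72 = 93.5 kips.
Governing: min(190.9, 135.3, 106.9, 86.8, 93.5) = 86.8 kips → net-section rupture.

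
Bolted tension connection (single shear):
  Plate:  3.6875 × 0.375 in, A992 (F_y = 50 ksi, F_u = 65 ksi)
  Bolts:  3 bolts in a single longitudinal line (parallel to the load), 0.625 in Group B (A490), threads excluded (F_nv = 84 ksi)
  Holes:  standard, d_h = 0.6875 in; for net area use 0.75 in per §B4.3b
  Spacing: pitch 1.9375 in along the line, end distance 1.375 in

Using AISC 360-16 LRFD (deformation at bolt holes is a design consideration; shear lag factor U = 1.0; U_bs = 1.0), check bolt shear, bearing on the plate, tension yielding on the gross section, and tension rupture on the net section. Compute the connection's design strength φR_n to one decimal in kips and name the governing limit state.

53.7 kips (net-section rupture governs)

Bolt shear: A_b = π(0.625)²/4 = 0.3068 in². φR_n = 0.75 × 84 × 0.3068 × 3 × 1 = 58.0 kips.
Bearing (0.375 in plate, F_u = 65 ksi): end bolts L_c = 1.375 − 0.6875/2 = 1.03125, R_n = min(1.2×1.03125×0.375×65, 2.4×0.625×0.375×65) = 30.164 kips/bolt; interior L_c = 1.9375 − 0.6875 = 1.25, R_n = 36.563 kips/bolt. φR_n = 0.75 × (1×30.164 + 2×36.563) = 77.5 kips.
Tension yield (gross): A_g = 3.6875×0.375 = 1.3828 in². φR_n = 0.90 × 50 × 1.3828 = 62.2 kips.
Tension rupture (net): A_n = (3.6875 − 1×0.75)×0.375 = 1.1016 in² (U = 1.0, A_e = A_n). φR_n = 0.75 × 65 × 1.1016 = 53.7 kips.
Governing: min(58.0, 77.5, 62.2, 53.7) = 53.7 kips → net-section rupture.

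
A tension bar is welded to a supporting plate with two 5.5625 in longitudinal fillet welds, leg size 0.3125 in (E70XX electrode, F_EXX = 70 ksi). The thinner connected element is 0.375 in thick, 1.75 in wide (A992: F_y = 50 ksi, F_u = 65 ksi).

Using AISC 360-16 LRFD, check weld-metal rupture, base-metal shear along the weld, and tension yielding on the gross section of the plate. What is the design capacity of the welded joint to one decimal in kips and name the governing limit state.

Weld metal: throat = 0.707×0.3125 = 0.22094 in, L = 2×5.5625 = 11.125 in. φR_n = 0.75 × 0.6 × 70 × 0.22094 × 11.125 = 77.4 kips.
Base metal shear (0.375 in plate): yield φR_n = 1.0×0.6×50×0.375×11.125 = 125.2 kips; rupture φR_n = 0.75×0.6×65×0.375×11.125 = 122.0 kips; take 122.0 kips (rupture).
Tension yield (gross): A_g = 1.75×0.375 = 0.65625 in². φR_n = 0.90 × 50 × 0.65625 = 29.5 kips.
Governing: min(77.4, 122.0, 29.5) = 29.5 kips → gross-section yield.

29.5 kips (gross-section yield governs)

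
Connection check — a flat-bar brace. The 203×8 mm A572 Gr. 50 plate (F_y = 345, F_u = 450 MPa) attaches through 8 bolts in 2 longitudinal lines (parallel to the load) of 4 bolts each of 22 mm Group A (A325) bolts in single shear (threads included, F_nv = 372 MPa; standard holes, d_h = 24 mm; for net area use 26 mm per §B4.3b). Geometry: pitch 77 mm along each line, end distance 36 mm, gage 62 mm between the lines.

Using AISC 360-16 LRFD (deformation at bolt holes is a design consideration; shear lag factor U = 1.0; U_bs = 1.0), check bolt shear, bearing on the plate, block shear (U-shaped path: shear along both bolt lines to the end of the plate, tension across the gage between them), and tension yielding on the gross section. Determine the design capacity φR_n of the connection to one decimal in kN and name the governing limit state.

504.3 kN (gross-section yield governs)

Bolt shear: A_b = π(22)²/4 = 380.13 mm². φR_n = 0.75 × 372 × 380.13 × 8 × 1 = 848.5 kN.
Bearing (8 mm plate, F_u = 450 MPa): end bolts L_c = 36 − 24/2 = 24, R_n = min(1.2×24×8×450, 2.4×22×8×450) = 103.68 kN/bolt; interior L_c = 77 − 24 = 53, R_n = 190.08 kN/bolt. φR_n = 0.75 × (2×103.68 + 6×190.08) = 1010.9 kN.
Block shear: shear path 2×[36+3×77] = 2×267 mm, A_gv = 4272, A_nv = 2×(267 − 3.5×26)×8 = 2816 mm²; tension across gage: (62 − 1×26)×8 = 288 mm². R_n = min(0.6×450×2816, 0.6×345×4272) + 1.0×450×288 = min(760.32, 884.3) + 129.6 = 889.92 kN. φR_n = 0.75 × 889.92 = 667.4 kN.
Tension yield (gross): A_g = 203×8 = 1624 mm². φR_n = 0.90 × 345 × 1624 = 504.3 kN.
Governing: min(848.5, 1010.9, 667.4, 504.3) = 504.3 kN → gross-section yield.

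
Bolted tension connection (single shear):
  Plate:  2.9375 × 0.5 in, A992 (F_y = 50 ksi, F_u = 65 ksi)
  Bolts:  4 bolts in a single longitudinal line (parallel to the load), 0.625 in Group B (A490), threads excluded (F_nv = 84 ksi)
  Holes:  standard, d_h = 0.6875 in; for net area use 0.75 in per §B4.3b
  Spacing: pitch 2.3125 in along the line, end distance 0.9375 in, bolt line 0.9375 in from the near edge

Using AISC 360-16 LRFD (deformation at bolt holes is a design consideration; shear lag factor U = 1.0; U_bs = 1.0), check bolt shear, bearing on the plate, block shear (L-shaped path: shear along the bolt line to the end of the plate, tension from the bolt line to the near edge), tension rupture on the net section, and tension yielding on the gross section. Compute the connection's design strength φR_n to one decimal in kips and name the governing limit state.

Bolt shear: A_b = π(0.625)²/4 = 0.3068 in². φR_n = 0.75 × 84 × 0.3068 × 4 × 1 = 77.3 kips.
Bearing (0.5 in plate, F_u = 65 ksi): end bolts L_c = 0.9375 − 0.6875/2 = 0.59375, R_n = min(1.2×0.59375×0.5×65, 2.4×0.625×0.5×65) = 23.156 kips/bolt; interior L_c = 2.3125 − 0.6875 = 1.625, R_n = 48.75 kips/bolt. φR_n = 0.75 × (1×23.156 + 3×48.75) = 127.1 kips.
Block shear: shear path 1×[0.9375+3×2.3125] = 1×7.875 in, A_gv = 3.9375, A_nv = 1×(7.875 − 3.5×0.75)×0.5 = 2.625 in²; tension to near edge: (0.9375 − 0.5×0.75)×0.5 = 0.28125 in². R_n = min(0.6×65×2.625, 0.6×50×3.9375) + 1.0×65×0.28125 = min(102.38, 118.13) + 18.281 = 120.66 kips. φR_n = 0.75 × 120.66 = 90.5 kips.
Tension rupture (net): A_n = (2.9375 − 1×0.75)×0.5 = 1.0938 in² (U = 1.0, A_e = A_n). φR_n = 0.75 × 65 × 1.0938 = 53.3 kips.
Tension yield (gross): A_g = 2.9375×0.5 = 1.4688 in². φR_n = 0.90 × 50 × 1.4688 = 66.1 kips.
Governing: min(77.3, 127.1, 90.5, 53.3, 66.1) = 53.3 kips → net-section rupture.

53.3 kips (net-section rupture governs)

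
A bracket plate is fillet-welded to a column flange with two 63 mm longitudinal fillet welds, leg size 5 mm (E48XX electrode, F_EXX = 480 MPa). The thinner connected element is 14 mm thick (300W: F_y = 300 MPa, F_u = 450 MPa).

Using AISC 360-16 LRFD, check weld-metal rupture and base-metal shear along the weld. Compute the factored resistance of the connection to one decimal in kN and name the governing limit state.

Weld metal: throat = 0.707×5 = 3.535 mm, L = 2×63 = 126 mm. φR_n = 0.75 × 0.6 × 480 × 3.535 × 126 = 96.2 kN.
Base metal shear (14 mm plate): yield φR_n = 1.0×0.6×300×14×126 = 317.5 kN; rupture φR_n = 0.75×0.6×450×14×126 = 357.2 kN; take 317.5 kN (yield).
Governing: min(96.2, 317.5) = 96.2 kN → weld metal.

96.2 kN (weld metal governs)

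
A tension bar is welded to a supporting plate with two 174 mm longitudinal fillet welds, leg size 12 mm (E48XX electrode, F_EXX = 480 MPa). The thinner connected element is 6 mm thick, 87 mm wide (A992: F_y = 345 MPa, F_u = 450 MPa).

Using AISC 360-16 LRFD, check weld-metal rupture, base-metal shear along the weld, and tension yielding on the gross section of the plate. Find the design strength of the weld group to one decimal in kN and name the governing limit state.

162.1 kN (gross-section yield governs)

Weld metal: throat = 0.707×12 = 8.484 mm, L = 2×174 = 348 mm. φR_n = 0.75 × 0.6 × 480 × 8.484 × 348 = 637.7 kN.
Base metal shear (6 mm plate): yield φR_n = 1.0×0.6×345×6×348 = 432.2 kN; rupture φR_n = 0.75×0.6×450×6×348 = 422.8 kN; take 422.8 kN (rupture).
Tension yield (gross): A_g = 87×6 = 522 mm². φR_n = 0.90 × 345 × 522 = 162.1 kN.
Governing: min(637.7, 422.8, 162.1) = 162.1 kN → gross-section yield.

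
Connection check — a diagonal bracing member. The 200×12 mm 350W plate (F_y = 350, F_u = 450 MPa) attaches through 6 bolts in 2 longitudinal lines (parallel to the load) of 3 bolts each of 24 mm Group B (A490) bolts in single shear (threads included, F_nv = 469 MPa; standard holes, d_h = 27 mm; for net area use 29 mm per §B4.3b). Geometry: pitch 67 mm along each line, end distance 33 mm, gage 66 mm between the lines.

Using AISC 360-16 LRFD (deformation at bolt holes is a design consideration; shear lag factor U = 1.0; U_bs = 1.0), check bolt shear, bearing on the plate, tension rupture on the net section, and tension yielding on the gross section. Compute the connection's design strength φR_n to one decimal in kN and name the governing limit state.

Bolt shear: A_b = π(24)²/4 = 452.39 mm². φR_n = 0.75 × 469 × 452.39 × 6 × 1 = 954.8 kN.
Bearing (12 mm plate, F_u = 450 MPa): end bolts L_c = 33 − 27/2 = 19.5, R_n = min(1.2×19.5×12×450, 2.4×24×12×450) = 126.36 kN/bolt; interior L_c = 67 − 27 = 40, R_n = 259.2 kN/bolt. φR_n = 0.75 × (2×126.36 + 4×259.2) = 967.1 kN.
Tension rupture (net): A_n = (200 − 2×29)×12 = 1704 mm² (U = 1.0, A_e = A_n). φR_n = 0.75 × 450 × 1704 = 575.1 kN.
Tension yield (gross): A_g = 200×12 = 2400 mm². φR_n = 0.90 × 350 × 2400 = 756.0 kN.
Governing: min(954.8, 967.1, 575.1, 756.0) = 575.1 kN → net-section rupture.

575.1 kN (net-section rupture governs)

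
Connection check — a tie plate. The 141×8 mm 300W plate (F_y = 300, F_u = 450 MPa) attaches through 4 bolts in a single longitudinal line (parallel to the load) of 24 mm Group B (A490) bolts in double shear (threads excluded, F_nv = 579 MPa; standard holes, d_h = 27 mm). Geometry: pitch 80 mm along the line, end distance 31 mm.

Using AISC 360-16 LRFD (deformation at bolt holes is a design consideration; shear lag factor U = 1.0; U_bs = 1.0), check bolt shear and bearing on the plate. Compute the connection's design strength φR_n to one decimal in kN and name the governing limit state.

523.3 kN (bearing governs)

Bolt shear: A_b = π(24)²/4 = 452.39 mm². φR_n = 0.75 × 579 × 452.39 × 4 × 2 = 1571.6 kN.
Bearing (8 mm plate, F_u = 450 MPa): end bolts L_c = 31 − 27/2 = 17.5, R_n = min(1.2×17.5×8×450, 2.4×24×8×450) = 75.6 kN/bolt; interior L_c = 80 − 27 = 53, R_n = 207.36 kN/bolt. φR_n = 0.75 × (1×75.6 + 3×207.36) = 523.3 kN.
Governing: min(1571.6, 523.3) = 523.3 kN → bearing.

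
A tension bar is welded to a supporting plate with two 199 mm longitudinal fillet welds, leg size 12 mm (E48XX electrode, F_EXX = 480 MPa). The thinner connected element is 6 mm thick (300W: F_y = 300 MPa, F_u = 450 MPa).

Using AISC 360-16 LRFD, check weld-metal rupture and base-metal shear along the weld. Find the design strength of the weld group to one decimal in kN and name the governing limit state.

Weld metal: throat = 0.707×12 = 8.484 mm, L = 2×199 = 398 mm. φR_n = 0.75 × 0.6 × 480 × 8.484 × 398 = 729.4 kN.
Base metal shear (6 mm plate): yield φR_n = 1.0×0.6×300×6×398 = 429.8 kN; rupture φR_n = 0.75×0.6×450×6×398 = 483.6 kN; take 429.8 kN (yield).
Governing: min(729.4, 429.8) = 429.8 kN → base-metal shear.

429.8 kN (base-metal shear governs)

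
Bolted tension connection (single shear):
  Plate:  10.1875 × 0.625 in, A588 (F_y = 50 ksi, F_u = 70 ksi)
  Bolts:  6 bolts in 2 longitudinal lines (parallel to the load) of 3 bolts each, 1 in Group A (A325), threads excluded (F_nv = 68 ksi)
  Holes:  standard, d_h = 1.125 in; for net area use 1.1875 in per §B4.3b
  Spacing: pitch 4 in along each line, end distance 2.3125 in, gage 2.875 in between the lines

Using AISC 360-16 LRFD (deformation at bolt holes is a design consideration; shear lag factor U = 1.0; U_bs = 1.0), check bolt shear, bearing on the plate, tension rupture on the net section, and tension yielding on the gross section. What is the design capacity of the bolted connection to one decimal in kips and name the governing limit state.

Bolt shear: A_b = π(1)²/4 = 0.7854 in². φR_n = 0.75 × 68 × 0.7854 × 6 × 1 = 240.3 kips.
Bearing (0.625 in plate, F_u = 70 ksi): end bolts L_c = 2.3125 − 1.125/2 = 1.75, R_n = min(1.2×1.75×0.625×70, 2.4×1×0.625×70) = 91.875 kips/bolt; interior L_c = 4 − 1.125 = 2.875, R_n = 105 kips/bolt. φR_n = 0.75 × (2×91.875 + 4×105) = 452.8 kips.
Tension rupture (net): A_n = (10.1875 − 2×1.1875)×0.625 = 4.8828 in² (U = 1.0, A_e = A_n). φR_n = 0.75 × 70 × 4.8828 = 256.3 kips.
Tension yield (gross): A_g = 10.1875×0.625 = 6.3672 in². φR_n = 0.90 × 50 × 6.3672 = 286.5 kips.
Governing: min(240.3, 452.8, 256.3, 286.5) = 240.3 kips → bolt shear.

240.3 kips (bolt shear governs)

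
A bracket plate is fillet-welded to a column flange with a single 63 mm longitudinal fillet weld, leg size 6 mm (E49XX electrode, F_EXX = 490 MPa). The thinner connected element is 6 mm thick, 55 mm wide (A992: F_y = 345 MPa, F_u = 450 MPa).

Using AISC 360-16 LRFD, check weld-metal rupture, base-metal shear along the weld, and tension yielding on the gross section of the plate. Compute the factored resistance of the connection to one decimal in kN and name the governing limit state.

Weld metal: throat = 0.707×6 = 4.242 mm, L = 63 mm. φR_n = 0.75 × 0.6 × 490 × 4.242 × 63 = 58.9 kN.
Base metal shear (6 mm plate): yield φR_n = 1.0×0.6×345×6×63 = 78.2 kN; rupture φR_n = 0.75×0.6×450×6×63 = 76.5 kN; take 76.5 kN (rupture).
Tension yield (gross): A_g = 55×6 = 330 mm². φR_n = 0.90 × 345 × 330 = 102.5 kN.
Governing: min(58.9, 76.5, 102.5) = 58.9 kN → weld metal.

58.9 kN (weld metal governs)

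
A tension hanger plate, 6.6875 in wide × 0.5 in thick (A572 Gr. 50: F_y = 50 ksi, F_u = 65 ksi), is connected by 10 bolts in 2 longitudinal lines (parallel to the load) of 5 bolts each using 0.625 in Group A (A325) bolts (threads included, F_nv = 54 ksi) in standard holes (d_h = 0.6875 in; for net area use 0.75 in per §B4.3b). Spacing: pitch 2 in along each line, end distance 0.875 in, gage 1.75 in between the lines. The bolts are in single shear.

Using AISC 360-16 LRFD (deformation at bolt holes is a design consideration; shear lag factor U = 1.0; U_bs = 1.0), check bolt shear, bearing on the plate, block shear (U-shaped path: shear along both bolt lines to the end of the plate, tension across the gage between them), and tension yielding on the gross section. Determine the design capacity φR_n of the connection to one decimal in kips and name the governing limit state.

124.3 kips (bolt shear governs)

Bolt shear: A_b = π(0.625)²/4 = 0.3068 in². φR_n = 0.75 × 54 × 0.3068 × 10 × 1 = 124.3 kips.
Bearing (0.5 in plate, F_u = 65 ksi): end bolts L_c = 0.875 − 0.6875/2 = 0.53125, R_n = min(1.2×0.53125×0.5×65, 2.4×0.625×0.5×65) = 20.719 kips/bolt; interior L_c = 2 − 0.6875 = 1.3125, R_n = 48.75 kips/bolt. φR_n = 0.75 × (2×20.719 + 8×48.75) = 323.6 kips.
Block shear: shear path 2×[0.875+4×2] = 2×8.875 in, A_gv = 8.875, A_nv = 2×(8.875 − 4.5×0.75)×0.5 = 5.5 in²; tension across gage: (1.75 − 1×0.75)×0.5 = 0.5 in². R_n = min(0.6×65×5.5, 0.6×50×8.875) + 1.0×65×0.5 = min(214.5, 266.25) + 32.5 = 247 kips. φR_n = 0.75 × 247 = 185.3 kips.
Tension yield (gross): A_g = 6.6875×0.5 = 3.3438 in². φR_n = 0.90 × 50 × 3.3438 = 150.5 kips.
Governing: min(124.3, 323.6, 185.3, 150.5) = 124.3 kips → bolt shear.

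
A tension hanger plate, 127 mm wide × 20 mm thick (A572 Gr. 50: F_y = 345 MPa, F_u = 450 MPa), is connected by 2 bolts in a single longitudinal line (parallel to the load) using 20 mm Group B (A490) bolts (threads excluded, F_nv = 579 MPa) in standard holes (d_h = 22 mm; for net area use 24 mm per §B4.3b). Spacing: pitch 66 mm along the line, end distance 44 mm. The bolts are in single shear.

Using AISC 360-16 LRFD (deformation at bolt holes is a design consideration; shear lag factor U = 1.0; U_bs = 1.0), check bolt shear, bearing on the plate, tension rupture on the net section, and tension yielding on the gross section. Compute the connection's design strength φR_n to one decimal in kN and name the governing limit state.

272.8 kN (bolt shear governs)

Bolt shear: A_b = π(20)²/4 = 314.16 mm². φR_n = 0.75 × 579 × 314.16 × 2 × 1 = 272.8 kN.
Bearing (20 mm plate, F_u = 450 MPa): end bolts L_c = 44 − 22/2 = 33, R_n = min(1.2×33×20×450, 2.4×20×20×450) = 356.4 kN/bolt; interior L_c = 66 − 22 = 44, R_n = 432 kN/bolt. φR_n = 0.75 × (1×356.4 + 1×432) = 591.3 kN.
Tension rupture (net): A_n = (127 − 1×24)×20 = 2060 mm² (U = 1.0, A_e = A_n). φR_n = 0.75 × 450 × 2060 = 695.3 kN.
Tension yield (gross): A_g = 127×20 = 2540 mm². φR_n = 0.90 × 345 × 2540 = 788.7 kN.
Governing: min(272.8, 591.3, 695.3, 788.7) = 272.8 kN → bolt shear.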